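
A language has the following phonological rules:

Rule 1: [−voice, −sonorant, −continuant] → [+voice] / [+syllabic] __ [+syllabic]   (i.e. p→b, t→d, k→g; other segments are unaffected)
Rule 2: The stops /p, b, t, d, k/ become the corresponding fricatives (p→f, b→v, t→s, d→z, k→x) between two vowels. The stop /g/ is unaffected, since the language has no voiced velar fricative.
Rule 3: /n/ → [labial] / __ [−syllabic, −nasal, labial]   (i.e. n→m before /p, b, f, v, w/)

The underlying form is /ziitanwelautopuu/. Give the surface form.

Rule 1 (intervocalic voicing): /t/ is a voiceless stop between vowels /i/ and /a/, so it voices to [d]. /t/ is a voiceless stop between vowels /u/ and /o/, so it voices to [d]. /p/ is a voiceless stop between vowels /o/ and /u/, so it voices to [b]. /ziitanwelautopuu/ → ziidanwelaudobuu.
Rule 2 (intervocalic spirantization): /d/ is a stop between vowels /i/ and /a/, so it spirantizes to the fricative [z]. /d/ is a stop between vowels /u/ and /o/, so it spirantizes to the fricative [z]. /b/ is a stop between vowels /o/ and /u/, so it spirantizes to the fricative [v]. /ziidanwelaudobuu/ → ziizanwelauzovuu.
Rule 3 (nasal place assimilation): /n/ precedes the labial consonant /w/, so it assimilates in place to [m]. /ziizanwelauzovuu/ → ziizamwelauzovuu.

ziizamwelauzovuu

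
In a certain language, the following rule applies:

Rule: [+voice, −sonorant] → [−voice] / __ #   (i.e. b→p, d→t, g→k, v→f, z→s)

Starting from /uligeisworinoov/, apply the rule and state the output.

uligeisworinoof

/v/ is a voiced obstruent in word-final position, so it devoices to [f].
Surface form: [uligeisworinoof].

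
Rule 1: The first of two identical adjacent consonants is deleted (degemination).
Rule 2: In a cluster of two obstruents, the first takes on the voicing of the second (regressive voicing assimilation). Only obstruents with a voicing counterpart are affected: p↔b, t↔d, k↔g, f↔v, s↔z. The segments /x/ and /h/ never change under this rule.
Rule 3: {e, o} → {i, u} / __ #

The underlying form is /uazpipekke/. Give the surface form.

Rule 1 (degemination): /kk/ is a geminate; the first /k/ deletes. /uazpipekke/ → uazpipeke.
Rule 2 (regressive voicing assimilation): /z/ precedes the voiceless obstruent /p/, so it devoices to [s] by assimilation. /uazpipeke/ → uaspipeke.
Rule 3 (final vowel raising): /e/ is a mid vowel in word-final position, so it raises to [i]. /uaspipeke/ → uaspipeki.

uaspipeki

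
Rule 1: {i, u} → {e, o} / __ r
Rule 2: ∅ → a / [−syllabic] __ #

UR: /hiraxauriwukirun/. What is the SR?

heraxaoriwukeruna

Rule 1 (pre-rhotic lowering): /i/ is a high vowel immediately before /r/, so it lowers to [e]. /u/ is a high vowel immediately before /r/, so it lowers to [o]. /i/ is a high vowel immediately before /r/, so it lowers to [e]. /hiraxauriwukirun/ → heraxaoriwukerun.
Rule 2 (final a-epenthesis): the form ends in the consonant /n/, so [a] is inserted word-finally. /heraxaoriwukerun/ → heraxaoriwukeruna.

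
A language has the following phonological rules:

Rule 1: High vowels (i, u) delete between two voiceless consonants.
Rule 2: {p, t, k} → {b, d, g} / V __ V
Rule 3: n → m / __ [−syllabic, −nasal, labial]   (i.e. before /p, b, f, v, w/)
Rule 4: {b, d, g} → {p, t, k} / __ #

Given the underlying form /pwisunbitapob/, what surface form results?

pwisumbidabop

Rule 1 (high vowel syncope): no segment meets the environment; /pwisunbitapob/ is unchanged.
Rule 2 (intervocalic voicing): /t/ is a voiceless stop between vowels /i/ and /a/, so it voices to [d]. /p/ is a voiceless stop between vowels /a/ and /o/, so it voices to [b]. /pwisunbitapob/ → pwisunbidabob.
Rule 3 (nasal place assimilation): /n/ precedes the labial consonant /b/, so it assimilates in place to [m]. /pwisunbidabob/ → pwisumbidabob.
Rule 4 (final devoicing): /b/ is a voiced stop in word-final position, so it devoices to [p]. /pwisumbidabob/ → pwisumbidabop.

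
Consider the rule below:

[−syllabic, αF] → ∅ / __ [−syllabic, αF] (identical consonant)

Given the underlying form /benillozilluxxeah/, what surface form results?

beniloziluxeah

/ll/ is a geminate; the first /l/ deletes.
/ll/ is a geminate; the first /l/ deletes.
/xx/ is a geminate; the first /x/ deletes.
The other instances of /b/, /n/, /l/, /z/, /x/, /h/ do not occur in the required environment and remain unchanged.
Surface form: [beniloziluxeah].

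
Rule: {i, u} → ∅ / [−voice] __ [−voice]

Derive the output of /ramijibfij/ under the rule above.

No segment of /ramijibfij/ meets the structural description of the rule, so the form surfaces unchanged.

ramijibfij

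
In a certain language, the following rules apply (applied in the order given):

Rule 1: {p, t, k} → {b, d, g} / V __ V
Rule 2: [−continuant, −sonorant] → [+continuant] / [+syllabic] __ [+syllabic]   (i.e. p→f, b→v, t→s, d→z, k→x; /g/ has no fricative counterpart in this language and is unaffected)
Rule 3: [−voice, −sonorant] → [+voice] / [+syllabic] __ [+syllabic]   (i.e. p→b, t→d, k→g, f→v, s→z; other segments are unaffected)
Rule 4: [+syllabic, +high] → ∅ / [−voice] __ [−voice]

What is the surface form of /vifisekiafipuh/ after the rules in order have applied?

vivizegiavivuh

Rule 1 (intervocalic voicing): /k/ is a voiceless stop between vowels /e/ and /i/, so it voices to [g]. /p/ is a voiceless stop between vowels /i/ and /u/, so it voices to [b]. /vifisekiafipuh/ → vifisegiafibuh.
Rule 2 (intervocalic spirantization): /b/ is a stop between vowels /i/ and /u/, so it spirantizes to the fricative [v]. /vifisegiafibuh/ → vifisegiafivuh.
Rule 3 (intervocalic voicing): /f/ is a voiceless obstruent between vowels /i/ and /i/, so it voices to [v]. /s/ is a voiceless obstruent between vowels /i/ and /e/, so it voices to [z]. /f/ is a voiceless obstruent between vowels /a/ and /i/, so it voices to [v]. /vifisegiafivuh/ → vivizegiavivuh.
Rule 4 (high vowel syncope): no segment meets the environment; /vivizegiavivuh/ is unchanged.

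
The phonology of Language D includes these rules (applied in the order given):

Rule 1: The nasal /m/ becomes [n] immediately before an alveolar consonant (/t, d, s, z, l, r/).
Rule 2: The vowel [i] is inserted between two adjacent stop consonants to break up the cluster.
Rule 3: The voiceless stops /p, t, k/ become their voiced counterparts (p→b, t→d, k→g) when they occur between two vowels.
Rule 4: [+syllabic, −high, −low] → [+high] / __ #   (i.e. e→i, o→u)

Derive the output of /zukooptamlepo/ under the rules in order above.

zugoobidanlebu

Rule 1 (nasal place assimilation): /m/ precedes the alveolar consonant /l/, so it assimilates in place to [n]. /zukooptamlepo/ → zukooptanlepo.
Rule 2 (stop-cluster i-epenthesis): /p/ and /t/ form a stop–stop cluster, so [i] is inserted between them. /zukooptanlepo/ → zukoopitanlepo.
Rule 3 (intervocalic voicing): /k/ is a voiceless stop between vowels /u/ and /o/, so it voices to [g]. /p/ is a voiceless stop between vowels /o/ and /i/, so it voices to [b]. /t/ is a voiceless stop between vowels /i/ and /a/, so it voices to [d]. /p/ is a voiceless stop between vowels /e/ and /o/, so it voices to [b]. /zukoopitanlepo/ → zugoobidanlebo.
Rule 4 (final vowel raising): /o/ is a mid vowel in word-final position, so it raises to [u]. /zugoobidanlebo/ → zugoobidanlebu.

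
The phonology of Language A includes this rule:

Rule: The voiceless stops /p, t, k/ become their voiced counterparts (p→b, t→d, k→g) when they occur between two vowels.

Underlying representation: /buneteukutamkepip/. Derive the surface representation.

bunedeugudamkebip

Scanning /buneteukutamkepip/: /t/ is a voiceless stop between vowels /e/ and /e/, so it voices to [d]; /k/ is a voiceless stop between vowels /u/ and /u/, so it voices to [g]; /t/ is a voiceless stop between vowels /u/ and /a/, so it voices to [d]; /k/ at position 13 is not in the conditioning environment; /p/ is a voiceless stop between vowels /e/ and /i/, so it voices to [b]; /p/ at position 17 is not in the conditioning environment.
Result: [bunedeugudamkebip].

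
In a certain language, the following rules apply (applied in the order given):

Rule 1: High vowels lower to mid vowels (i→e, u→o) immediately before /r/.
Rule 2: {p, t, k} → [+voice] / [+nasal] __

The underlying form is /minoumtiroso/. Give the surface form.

Rule 1 (pre-rhotic lowering): /i/ is a high vowel immediately before /r/, so it lowers to [e]. /minoumtiroso/ → minoumteroso.
Rule 2 (post-nasal voicing): /t/ is a voiceless stop immediately after the nasal /m/, so it voices to [d]. /minoumteroso/ → minoumderoso.

minoumderoso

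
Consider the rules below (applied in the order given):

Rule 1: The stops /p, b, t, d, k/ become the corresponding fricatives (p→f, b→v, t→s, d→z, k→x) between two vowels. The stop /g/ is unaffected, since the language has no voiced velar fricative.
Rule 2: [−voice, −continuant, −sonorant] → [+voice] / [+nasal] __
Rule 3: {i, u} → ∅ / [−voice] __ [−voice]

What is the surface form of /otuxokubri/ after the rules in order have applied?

Rule 1 (intervocalic spirantization): /t/ is a stop between vowels /o/ and /u/, so it spirantizes to the fricative [s]. /k/ is a stop between vowels /o/ and /u/, so it spirantizes to the fricative [x]. /otuxokubri/ → osuxoxubri.
Rule 2 (post-nasal voicing): no segment meets the environment; /osuxoxubri/ is unchanged.
Rule 3 (high vowel syncope): /u/ is a high vowel flanked by voiceless consonants /s/ and /x/, so it deletes. /osuxoxubri/ → osxoxubri.

osxoxubri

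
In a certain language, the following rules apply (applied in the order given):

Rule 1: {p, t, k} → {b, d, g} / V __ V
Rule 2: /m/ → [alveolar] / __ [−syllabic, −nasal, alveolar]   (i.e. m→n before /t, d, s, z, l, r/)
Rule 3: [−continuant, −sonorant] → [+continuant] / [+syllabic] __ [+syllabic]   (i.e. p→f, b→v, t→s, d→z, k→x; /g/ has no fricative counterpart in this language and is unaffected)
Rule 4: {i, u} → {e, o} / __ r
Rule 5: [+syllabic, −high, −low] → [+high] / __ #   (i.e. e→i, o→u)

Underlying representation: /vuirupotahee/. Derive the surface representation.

vueruvozahei

Rule 1 (intervocalic voicing): /p/ is a voiceless stop between vowels /u/ and /o/, so it voices to [b]. /t/ is a voiceless stop between vowels /o/ and /a/, so it voices to [d]. /vuirupotahee/ → vuirubodahee.
Rule 2 (nasal place assimilation): no segment meets the environment; /vuirubodahee/ is unchanged.
Rule 3 (intervocalic spirantization): /b/ is a stop between vowels /u/ and /o/, so it spirantizes to the fricative [v]. /d/ is a stop between vowels /o/ and /a/, so it spirantizes to the fricative [z]. /vuirubodahee/ → vuiruvozahee.
Rule 4 (pre-rhotic lowering): /i/ is a high vowel immediately before /r/, so it lowers to [e]. /vuiruvozahee/ → vueruvozahee.
Rule 5 (final vowel raising): /e/ is a mid vowel in word-final position, so it raises to [i]. /vueruvozahee/ → vueruvozahei.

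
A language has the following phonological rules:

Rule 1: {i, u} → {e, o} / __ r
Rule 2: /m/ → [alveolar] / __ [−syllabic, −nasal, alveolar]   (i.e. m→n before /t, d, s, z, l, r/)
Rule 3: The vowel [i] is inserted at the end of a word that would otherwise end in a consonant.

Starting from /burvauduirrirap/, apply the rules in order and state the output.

Rule 1 (pre-rhotic lowering): /u/ is a high vowel immediately before /r/, so it lowers to [o]. /i/ is a high vowel immediately before /r/, so it lowers to [e]. /i/ is a high vowel immediately before /r/, so it lowers to [e]. /burvauduirrirap/ → borvauduerrerap.
Rule 2 (nasal place assimilation): no segment meets the environment; /borvauduerrerap/ is unchanged.
Rule 3 (final i-epenthesis): the form ends in the consonant /p/, so [i] is inserted word-finally. /borvauduerrerap/ → borvauduerrerapi.

borvauduerrerapi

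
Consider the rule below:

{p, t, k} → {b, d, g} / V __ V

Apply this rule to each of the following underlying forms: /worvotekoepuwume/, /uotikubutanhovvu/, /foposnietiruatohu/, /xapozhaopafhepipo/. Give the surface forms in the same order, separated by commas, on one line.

worvodegoebuwume, uodigubudanhovvu, fobosniediruadohu, xabozhaobafhebibo

/worvotekoepuwume/: /t/ is a voiceless stop between vowels /o/ and /e/, so it voices to [d]. /k/ is a voiceless stop between vowels /e/ and /o/, so it voices to [g]. /p/ is a voiceless stop between vowels /e/ and /u/, so it voices to [b]. → [worvodegoebuwume].
/uotikubutanhovvu/: /t/ is a voiceless stop between vowels /o/ and /i/, so it voices to [d]. /k/ is a voiceless stop between vowels /i/ and /u/, so it voices to [g]. /t/ is a voiceless stop between vowels /u/ and /a/, so it voices to [d]. → [uodigubudanhovvu].
/foposnietiruatohu/: /p/ is a voiceless stop between vowels /o/ and /o/, so it voices to [b]. /t/ is a voiceless stop between vowels /e/ and /i/, so it voices to [d]. /t/ is a voiceless stop between vowels /a/ and /o/, so it voices to [d]. → [fobosniediruadohu].
/xapozhaopafhepipo/: /p/ is a voiceless stop between vowels /a/ and /o/, so it voices to [b]. /p/ is a voiceless stop between vowels /o/ and /a/, so it voices to [b]. /p/ is a voiceless stop between vowels /e/ and /i/, so it voices to [b]. /p/ is a voiceless stop between vowels /i/ and /o/, so it voices to [b]. → [xabozhaobafhebibo].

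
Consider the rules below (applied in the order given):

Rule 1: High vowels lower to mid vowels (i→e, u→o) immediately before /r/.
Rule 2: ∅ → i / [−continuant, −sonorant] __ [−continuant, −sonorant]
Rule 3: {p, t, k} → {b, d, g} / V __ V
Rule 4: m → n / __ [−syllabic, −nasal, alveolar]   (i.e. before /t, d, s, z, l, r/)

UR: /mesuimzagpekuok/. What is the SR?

mesuinzagibeguok

Rule 1 (pre-rhotic lowering): no segment meets the environment; /mesuimzagpekuok/ is unchanged.
Rule 2 (stop-cluster i-epenthesis): /g/ and /p/ form a stop–stop cluster, so [i] is inserted between them. /mesuimzagpekuok/ → mesuimzagipekuok.
Rule 3 (intervocalic voicing): /p/ is a voiceless stop between vowels /i/ and /e/, so it voices to [b]. /k/ is a voiceless stop between vowels /e/ and /u/, so it voices to [g]. /mesuimzagipekuok/ → mesuimzagibeguok.
Rule 4 (nasal place assimilation): /m/ precedes the alveolar consonant /z/, so it assimilates in place to [n]. /mesuimzagibeguok/ → mesuinzagibeguok.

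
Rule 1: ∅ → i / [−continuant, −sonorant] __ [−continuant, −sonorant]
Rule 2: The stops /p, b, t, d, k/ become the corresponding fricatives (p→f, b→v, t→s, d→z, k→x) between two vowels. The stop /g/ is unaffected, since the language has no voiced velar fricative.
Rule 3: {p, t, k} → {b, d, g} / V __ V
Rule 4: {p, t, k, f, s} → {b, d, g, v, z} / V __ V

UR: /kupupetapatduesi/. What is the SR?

Rule 1 (stop-cluster i-epenthesis): /t/ and /d/ form a stop–stop cluster, so [i] is inserted between them. /kupupetapatduesi/ → kupupetapatiduesi.
Rule 2 (intervocalic spirantization): /p/ is a stop between vowels /u/ and /u/, so it spirantizes to the fricative [f]. /p/ is a stop between vowels /u/ and /e/, so it spirantizes to the fricative [f]. /t/ is a stop between vowels /e/ and /a/, so it spirantizes to the fricative [s]. /p/ is a stop between vowels /a/ and /a/, so it spirantizes to the fricative [f]. /t/ is a stop between vowels /a/ and /i/, so it spirantizes to the fricative [s]. /d/ is a stop between vowels /i/ and /u/, so it spirantizes to the fricative [z]. /kupupetapatiduesi/ → kufufesafasizuesi.
Rule 3 (intervocalic voicing): no segment meets the environment; /kufufesafasizuesi/ is unchanged.
Rule 4 (intervocalic voicing): /f/ is a voiceless obstruent between vowels /u/ and /u/, so it voices to [v]. /f/ is a voiceless obstruent between vowels /u/ and /e/, so it voices to [v]. /s/ is a voiceless obstruent between vowels /e/ and /a/, so it voices to [z]. /f/ is a voiceless obstruent between vowels /a/ and /a/, so it voices to [v]. /s/ is a voiceless obstruent between vowels /a/ and /i/, so it voices to [z]. /s/ is a voiceless obstruent between vowels /e/ and /i/, so it voices to [z]. /kufufesafasizuesi/ → kuvuvezavazizuezi.

kuvuvezavazizuezi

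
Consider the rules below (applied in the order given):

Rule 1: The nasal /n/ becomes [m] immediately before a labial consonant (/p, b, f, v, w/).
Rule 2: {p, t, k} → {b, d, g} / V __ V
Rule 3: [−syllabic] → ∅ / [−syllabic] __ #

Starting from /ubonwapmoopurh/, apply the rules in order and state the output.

ubomwapmoobur

Rule 1 (nasal place assimilation): /n/ precedes the labial consonant /w/, so it assimilates in place to [m]. /ubonwapmoopurh/ → ubomwapmoopurh.
Rule 2 (intervocalic voicing): /p/ is a voiceless stop between vowels /o/ and /u/, so it voices to [b]. /ubomwapmoopurh/ → ubomwapmooburh.
Rule 3 (final cluster simplification): /h/ is the second consonant of a word-final cluster /rh/, so it deletes. /ubomwapmooburh/ → ubomwapmoobur.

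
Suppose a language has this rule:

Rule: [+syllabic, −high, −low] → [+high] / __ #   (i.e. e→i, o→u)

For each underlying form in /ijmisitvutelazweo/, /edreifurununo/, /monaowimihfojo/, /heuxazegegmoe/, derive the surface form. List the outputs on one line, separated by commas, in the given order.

/ijmisitvutelazweo/: /o/ is a mid vowel in word-final position, so it raises to [u]. → [ijmisitvutelazweu].
/edreifurununo/: /o/ is a mid vowel in word-final position, so it raises to [u]. → [edreifurununu].
/monaowimihfojo/: /o/ is a mid vowel in word-final position, so it raises to [u]. → [monaowimihfoju].
/heuxazegegmoe/: /e/ is a mid vowel in word-final position, so it raises to [i]. → [heuxazegegmoi].

ijmisitvutelazweu, edreifurununu, monaowimihfoju, heuxazegegmoi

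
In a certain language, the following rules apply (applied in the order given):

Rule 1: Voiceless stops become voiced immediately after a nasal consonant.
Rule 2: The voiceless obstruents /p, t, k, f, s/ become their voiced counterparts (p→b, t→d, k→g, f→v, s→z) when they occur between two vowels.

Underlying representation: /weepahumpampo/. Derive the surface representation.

Rule 1 (post-nasal voicing): /p/ is a voiceless stop immediately after the nasal /m/, so it voices to [b]. /p/ is a voiceless stop immediately after the nasal /m/, so it voices to [b]. /weepahumpampo/ → weepahumbambo.
Rule 2 (intervocalic voicing): /p/ is a voiceless obstruent between vowels /e/ and /a/, so it voices to [b]. /weepahumbambo/ → weebahumbambo.

weebahumbambo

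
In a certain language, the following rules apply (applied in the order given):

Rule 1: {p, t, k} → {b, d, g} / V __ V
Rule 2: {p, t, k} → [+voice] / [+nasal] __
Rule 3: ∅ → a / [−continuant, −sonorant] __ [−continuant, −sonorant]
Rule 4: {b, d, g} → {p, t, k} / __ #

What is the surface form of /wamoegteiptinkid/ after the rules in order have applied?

wamoegateipatingit

Rule 1 (intervocalic voicing): no segment meets the environment; /wamoegteiptinkid/ is unchanged.
Rule 2 (post-nasal voicing): /k/ is a voiceless stop immediately after the nasal /n/, so it voices to [g]. /wamoegteiptinkid/ → wamoegteiptingid.
Rule 3 (stop-cluster a-epenthesis): /g/ and /t/ form a stop–stop cluster, so [a] is inserted between them. /p/ and /t/ form a stop–stop cluster, so [a] is inserted between them. /wamoegteiptingid/ → wamoegateipatingid.
Rule 4 (final devoicing): /d/ is a voiced stop in word-final position, so it devoices to [t]. /wamoegateipatingid/ → wamoegateipatingit.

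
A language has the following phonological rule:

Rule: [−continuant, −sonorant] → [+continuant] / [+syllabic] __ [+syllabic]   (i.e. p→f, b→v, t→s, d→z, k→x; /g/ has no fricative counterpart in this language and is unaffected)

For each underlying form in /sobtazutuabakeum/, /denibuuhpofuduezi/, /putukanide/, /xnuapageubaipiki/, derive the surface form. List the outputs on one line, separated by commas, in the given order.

/sobtazutuabakeum/: /t/ is a stop between vowels /u/ and /u/, so it spirantizes to the fricative [s]. /b/ is a stop between vowels /a/ and /a/, so it spirantizes to the fricative [v]. /k/ is a stop between vowels /a/ and /e/, so it spirantizes to the fricative [x]. → [sobtazusuavaxeum].
/denibuuhpofuduezi/: /b/ is a stop between vowels /i/ and /u/, so it spirantizes to the fricative [v]. /d/ is a stop between vowels /u/ and /u/, so it spirantizes to the fricative [z]. → [denivuuhpofuzuezi].
/putukanide/: /t/ is a stop between vowels /u/ and /u/, so it spirantizes to the fricative [s]. /k/ is a stop between vowels /u/ and /a/, so it spirantizes to the fricative [x]. /d/ is a stop between vowels /i/ and /e/, so it spirantizes to the fricative [z]. → [pusuxanize].
/xnuapageubaipiki/: /p/ is a stop between vowels /a/ and /a/, so it spirantizes to the fricative [f]. /b/ is a stop between vowels /u/ and /a/, so it spirantizes to the fricative [v]. /p/ is a stop between vowels /i/ and /i/, so it spirantizes to the fricative [f]. /k/ is a stop between vowels /i/ and /i/, so it spirantizes to the fricative [x]. → [xnuafageuvaifixi].

sobtazusuavaxeum, denivuuhpofuzuezi, pusuxanize, xnuafageuvaifixi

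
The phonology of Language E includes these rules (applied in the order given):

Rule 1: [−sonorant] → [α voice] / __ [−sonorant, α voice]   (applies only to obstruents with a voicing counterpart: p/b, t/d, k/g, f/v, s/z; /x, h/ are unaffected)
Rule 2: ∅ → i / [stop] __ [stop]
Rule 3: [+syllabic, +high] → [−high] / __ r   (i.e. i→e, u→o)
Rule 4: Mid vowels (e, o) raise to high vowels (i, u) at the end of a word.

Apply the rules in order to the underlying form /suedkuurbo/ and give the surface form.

Rule 1 (regressive voicing assimilation): /d/ precedes the voiceless obstruent /k/, so it devoices to [t] by assimilation. /suedkuurbo/ → suetkuurbo.
Rule 2 (stop-cluster i-epenthesis): /t/ and /k/ form a stop–stop cluster, so [i] is inserted between them. /suetkuurbo/ → suetikuurbo.
Rule 3 (pre-rhotic lowering): /u/ is a high vowel immediately before /r/, so it lowers to [o]. /suetikuurbo/ → suetikuorbo.
Rule 4 (final vowel raising): /o/ is a mid vowel in word-final position, so it raises to [u]. /suetikuorbo/ → suetikuorbu.

suetikuorbu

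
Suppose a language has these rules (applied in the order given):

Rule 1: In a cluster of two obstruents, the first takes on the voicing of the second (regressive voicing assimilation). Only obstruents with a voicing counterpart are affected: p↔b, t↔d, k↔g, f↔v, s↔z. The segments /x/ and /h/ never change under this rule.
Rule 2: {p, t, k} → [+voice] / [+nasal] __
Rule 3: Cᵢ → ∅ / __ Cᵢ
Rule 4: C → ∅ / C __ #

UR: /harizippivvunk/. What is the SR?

Rule 1 (regressive voicing assimilation): no segment meets the environment; /harizippivvunk/ is unchanged.
Rule 2 (post-nasal voicing): /k/ is a voiceless stop immediately after the nasal /n/, so it voices to [g]. /harizippivvunk/ → harizippivvung.
Rule 3 (degemination): /pp/ is a geminate; the first /p/ deletes. /vv/ is a geminate; the first /v/ deletes. /harizippivvung/ → harizipivung.
Rule 4 (final cluster simplification): /g/ is the second consonant of a word-final cluster /ng/, so it deletes. /harizipivung/ → harizipivun.

harizipivun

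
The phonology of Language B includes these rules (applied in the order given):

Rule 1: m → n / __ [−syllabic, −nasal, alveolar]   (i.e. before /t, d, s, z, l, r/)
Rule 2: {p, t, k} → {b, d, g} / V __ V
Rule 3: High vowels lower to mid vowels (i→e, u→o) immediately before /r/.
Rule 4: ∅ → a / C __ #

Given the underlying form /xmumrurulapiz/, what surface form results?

Rule 1 (nasal place assimilation): /m/ precedes the alveolar consonant /r/, so it assimilates in place to [n]. /xmumrurulapiz/ → xmunrurulapiz.
Rule 2 (intervocalic voicing): /p/ is a voiceless stop between vowels /a/ and /i/, so it voices to [b]. /xmunrurulapiz/ → xmunrurulabiz.
Rule 3 (pre-rhotic lowering): /u/ is a high vowel immediately before /r/, so it lowers to [o]. /xmunrurulabiz/ → xmunrorulabiz.
Rule 4 (final a-epenthesis): the form ends in the consonant /z/, so [a] is inserted word-finally. /xmunrorulabiz/ → xmunrorulabiza.

xmunrorulabiza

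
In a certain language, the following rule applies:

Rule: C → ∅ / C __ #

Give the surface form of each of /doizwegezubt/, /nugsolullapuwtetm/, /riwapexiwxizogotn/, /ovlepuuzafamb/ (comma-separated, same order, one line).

doizwegezub, nugsolullapuwtet, riwapexiwxizogot, ovlepuuzafam

/doizwegezubt/: /t/ is the second consonant of a word-final cluster /bt/, so it deletes. → [doizwegezub].
/nugsolullapuwtetm/: /m/ is the second consonant of a word-final cluster /tm/, so it deletes. → [nugsolullapuwtet].
/riwapexiwxizogotn/: /n/ is the second consonant of a word-final cluster /tn/, so it deletes. → [riwapexiwxizogot].
/ovlepuuzafamb/: /b/ is the second consonant of a word-final cluster /mb/, so it deletes. → [ovlepuuzafam].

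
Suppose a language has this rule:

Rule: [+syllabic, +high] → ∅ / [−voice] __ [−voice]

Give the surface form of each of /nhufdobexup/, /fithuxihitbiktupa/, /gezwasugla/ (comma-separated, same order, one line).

nhfdobexp, fthxhtbiktpa, gezwasugla

/nhufdobexup/: /u/ is a high vowel flanked by voiceless consonants /h/ and /f/, so it deletes. /u/ is a high vowel flanked by voiceless consonants /x/ and /p/, so it deletes. → [nhfdobexp].
/fithuxihitbiktupa/: /i/ is a high vowel flanked by voiceless consonants /f/ and /t/, so it deletes. /u/ is a high vowel flanked by voiceless consonants /h/ and /x/, so it deletes. /i/ is a high vowel flanked by voiceless consonants /x/ and /h/, so it deletes. /i/ is a high vowel flanked by voiceless consonants /h/ and /t/, so it deletes. /u/ is a high vowel flanked by voiceless consonants /t/ and /p/, so it deletes. → [fthxhtbiktpa].
/gezwasugla/: the rule's environment is not met; surfaces unchanged as [gezwasugla].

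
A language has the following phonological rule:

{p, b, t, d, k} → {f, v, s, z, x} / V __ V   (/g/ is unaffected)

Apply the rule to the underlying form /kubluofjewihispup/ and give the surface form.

No segment of /kubluofjewihispup/ meets the structural description of the rule, so the form surfaces unchanged.

kubluofjewihispup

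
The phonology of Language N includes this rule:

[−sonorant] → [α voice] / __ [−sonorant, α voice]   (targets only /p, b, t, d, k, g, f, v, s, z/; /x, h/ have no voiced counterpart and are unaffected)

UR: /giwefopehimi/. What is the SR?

No segment of /giwefopehimi/ meets the structural description of the rule, so the form surfaces unchanged.

giwefopehimi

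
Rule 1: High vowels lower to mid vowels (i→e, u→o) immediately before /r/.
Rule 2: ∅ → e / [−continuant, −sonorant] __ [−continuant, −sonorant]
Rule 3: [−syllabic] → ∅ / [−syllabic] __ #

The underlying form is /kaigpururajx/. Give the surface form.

Rule 1 (pre-rhotic lowering): /u/ is a high vowel immediately before /r/, so it lowers to [o]. /u/ is a high vowel immediately before /r/, so it lowers to [o]. /kaigpururajx/ → kaigpororajx.
Rule 2 (stop-cluster e-epenthesis): /g/ and /p/ form a stop–stop cluster, so [e] is inserted between them. /kaigpororajx/ → kaigepororajx.
Rule 3 (final cluster simplification): /x/ is the second consonant of a word-final cluster /jx/, so it deletes. /kaigepororajx/ → kaigepororaj.

kaigepororaj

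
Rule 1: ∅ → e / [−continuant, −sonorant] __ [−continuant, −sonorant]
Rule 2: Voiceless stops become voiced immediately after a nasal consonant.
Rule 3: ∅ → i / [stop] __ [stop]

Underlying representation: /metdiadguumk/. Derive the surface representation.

Rule 1 (stop-cluster e-epenthesis): /t/ and /d/ form a stop–stop cluster, so [e] is inserted between them. /d/ and /g/ form a stop–stop cluster, so [e] is inserted between them. /metdiadguumk/ → metediadeguumk.
Rule 2 (post-nasal voicing): /k/ is a voiceless stop immediately after the nasal /m/, so it voices to [g]. /metediadeguumk/ → metediadeguumg.
Rule 3 (stop-cluster i-epenthesis): no segment meets the environment; /metediadeguumg/ is unchanged.

metediadeguumg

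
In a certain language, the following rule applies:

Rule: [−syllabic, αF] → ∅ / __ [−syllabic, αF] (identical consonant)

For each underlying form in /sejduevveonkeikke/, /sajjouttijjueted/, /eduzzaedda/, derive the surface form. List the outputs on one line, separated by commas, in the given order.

sejdueveonkeike, sajoutijueted, eduzaeda

/sejduevveonkeikke/: /vv/ is a geminate; the first /v/ deletes. /kk/ is a geminate; the first /k/ deletes. → [sejdueveonkeike].
/sajjouttijjueted/: /jj/ is a geminate; the first /j/ deletes. /tt/ is a geminate; the first /t/ deletes. /jj/ is a geminate; the first /j/ deletes. → [sajoutijueted].
/eduzzaedda/: /zz/ is a geminate; the first /z/ deletes. /dd/ is a geminate; the first /d/ deletes. → [eduzaeda].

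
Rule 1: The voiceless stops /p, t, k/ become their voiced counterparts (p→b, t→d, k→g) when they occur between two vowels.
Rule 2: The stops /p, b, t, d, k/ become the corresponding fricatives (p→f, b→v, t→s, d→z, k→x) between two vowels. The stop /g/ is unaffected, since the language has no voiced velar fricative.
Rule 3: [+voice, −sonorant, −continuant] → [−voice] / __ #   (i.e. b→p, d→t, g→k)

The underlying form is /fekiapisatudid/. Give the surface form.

Rule 1 (intervocalic voicing): /k/ is a voiceless stop between vowels /e/ and /i/, so it voices to [g]. /p/ is a voiceless stop between vowels /a/ and /i/, so it voices to [b]. /t/ is a voiceless stop between vowels /a/ and /u/, so it voices to [d]. /fekiapisatudid/ → fegiabisadudid.
Rule 2 (intervocalic spirantization): /b/ is a stop between vowels /a/ and /i/, so it spirantizes to the fricative [v]. /d/ is a stop between vowels /a/ and /u/, so it spirantizes to the fricative [z]. /d/ is a stop between vowels /u/ and /i/, so it spirantizes to the fricative [z]. /fegiabisadudid/ → fegiavisazuzid.
Rule 3 (final devoicing): /d/ is a voiced stop in word-final position, so it devoices to [t]. /fegiavisazuzid/ → fegiavisazuzit.

fegiavisazuzit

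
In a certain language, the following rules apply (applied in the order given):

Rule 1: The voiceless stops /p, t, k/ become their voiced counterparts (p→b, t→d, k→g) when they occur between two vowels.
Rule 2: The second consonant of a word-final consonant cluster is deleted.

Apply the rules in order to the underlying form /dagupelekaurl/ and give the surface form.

Rule 1 (intervocalic voicing): /p/ is a voiceless stop between vowels /u/ and /e/, so it voices to [b]. /k/ is a voiceless stop between vowels /e/ and /a/, so it voices to [g]. /dagupelekaurl/ → dagubelegaurl.
Rule 2 (final cluster simplification): /l/ is the second consonant of a word-final cluster /rl/, so it deletes. /dagubelegaurl/ → dagubelegaur.

dagubelegaur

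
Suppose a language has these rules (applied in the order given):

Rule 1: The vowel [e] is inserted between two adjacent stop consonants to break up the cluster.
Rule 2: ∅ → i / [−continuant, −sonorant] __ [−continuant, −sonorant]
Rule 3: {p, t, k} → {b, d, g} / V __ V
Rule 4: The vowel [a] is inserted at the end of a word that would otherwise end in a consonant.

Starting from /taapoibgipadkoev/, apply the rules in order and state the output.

taaboibegibadegoeva

Rule 1 (stop-cluster e-epenthesis): /b/ and /g/ form a stop–stop cluster, so [e] is inserted between them. /d/ and /k/ form a stop–stop cluster, so [e] is inserted between them. /taapoibgipadkoev/ → taapoibegipadekoev.
Rule 2 (stop-cluster i-epenthesis): no segment meets the environment; /taapoibegipadekoev/ is unchanged.
Rule 3 (intervocalic voicing): /p/ is a voiceless stop between vowels /a/ and /o/, so it voices to [b]. /p/ is a voiceless stop between vowels /i/ and /a/, so it voices to [b]. /k/ is a voiceless stop between vowels /e/ and /o/, so it voices to [g]. /taapoibegipadekoev/ → taaboibegibadegoev.
Rule 4 (final a-epenthesis): the form ends in the consonant /v/, so [a] is inserted word-finally. /taaboibegibadegoev/ → taaboibegibadegoeva.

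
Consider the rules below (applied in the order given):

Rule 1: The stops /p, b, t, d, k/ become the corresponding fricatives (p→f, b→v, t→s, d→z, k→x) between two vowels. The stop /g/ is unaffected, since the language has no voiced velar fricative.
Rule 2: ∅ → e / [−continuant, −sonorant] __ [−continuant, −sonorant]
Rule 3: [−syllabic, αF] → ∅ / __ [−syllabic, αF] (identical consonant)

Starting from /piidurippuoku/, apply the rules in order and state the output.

Rule 1 (intervocalic spirantization): /d/ is a stop between vowels /i/ and /u/, so it spirantizes to the fricative [z]. /k/ is a stop between vowels /o/ and /u/, so it spirantizes to the fricative [x]. /piidurippuoku/ → piizurippuoxu.
Rule 2 (stop-cluster e-epenthesis): /p/ and /p/ form a stop–stop cluster, so [e] is inserted between them. /piizurippuoxu/ → piizuripepuoxu.
Rule 3 (degemination): no segment meets the environment; /piizuripepuoxu/ is unchanged.

piizuripepuoxu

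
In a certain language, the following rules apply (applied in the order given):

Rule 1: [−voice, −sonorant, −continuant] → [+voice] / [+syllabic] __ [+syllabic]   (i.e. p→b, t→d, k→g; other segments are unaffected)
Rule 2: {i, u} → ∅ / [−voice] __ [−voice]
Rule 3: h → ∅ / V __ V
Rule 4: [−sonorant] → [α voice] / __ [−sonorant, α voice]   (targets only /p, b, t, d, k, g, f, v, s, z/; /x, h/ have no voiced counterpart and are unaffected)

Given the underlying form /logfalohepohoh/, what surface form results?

lokfaloebooh

Rule 1 (intervocalic voicing): /p/ is a voiceless stop between vowels /e/ and /o/, so it voices to [b]. /logfalohepohoh/ → logfalohebohoh.
Rule 2 (high vowel syncope): no segment meets the environment; /logfalohebohoh/ is unchanged.
Rule 3 (intervocalic h-deletion): /h/ occurs between vowels /o/ and /e/, so it deletes. /h/ occurs between vowels /o/ and /o/, so it deletes. /logfalohebohoh/ → logfaloebooh.
Rule 4 (regressive voicing assimilation): /g/ precedes the voiceless obstruent /f/, so it devoices to [k] by assimilation. /logfaloebooh/ → lokfaloebooh.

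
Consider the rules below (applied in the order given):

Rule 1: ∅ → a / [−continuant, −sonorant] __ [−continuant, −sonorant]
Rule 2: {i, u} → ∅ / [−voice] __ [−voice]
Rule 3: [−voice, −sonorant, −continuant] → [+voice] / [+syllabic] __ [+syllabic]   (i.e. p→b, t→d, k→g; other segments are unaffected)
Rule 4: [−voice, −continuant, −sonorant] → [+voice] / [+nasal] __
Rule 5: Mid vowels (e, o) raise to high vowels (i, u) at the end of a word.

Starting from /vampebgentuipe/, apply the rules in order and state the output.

Rule 1 (stop-cluster a-epenthesis): /b/ and /g/ form a stop–stop cluster, so [a] is inserted between them. /vampebgentuipe/ → vampebagentuipe.
Rule 2 (high vowel syncope): no segment meets the environment; /vampebagentuipe/ is unchanged.
Rule 3 (intervocalic voicing): /p/ is a voiceless stop between vowels /i/ and /e/, so it voices to [b]. /vampebagentuipe/ → vampebagentuibe.
Rule 4 (post-nasal voicing): /p/ is a voiceless stop immediately after the nasal /m/, so it voices to [b]. /t/ is a voiceless stop immediately after the nasal /n/, so it voices to [d]. /vampebagentuibe/ → vambebagenduibe.
Rule 5 (final vowel raising): /e/ is a mid vowel in word-final position, so it raises to [i]. /vambebagenduibe/ → vambebagenduibi.

vambebagenduibi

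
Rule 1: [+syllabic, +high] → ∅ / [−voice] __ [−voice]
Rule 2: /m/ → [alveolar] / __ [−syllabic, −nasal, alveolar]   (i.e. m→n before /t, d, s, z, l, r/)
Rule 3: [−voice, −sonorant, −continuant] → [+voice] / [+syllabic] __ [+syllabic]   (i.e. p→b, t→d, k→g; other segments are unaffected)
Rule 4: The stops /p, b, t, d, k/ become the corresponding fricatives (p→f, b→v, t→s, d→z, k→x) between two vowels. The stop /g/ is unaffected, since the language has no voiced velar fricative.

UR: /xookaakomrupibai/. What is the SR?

Rule 1 (high vowel syncope): no segment meets the environment; /xookaakomrupibai/ is unchanged.
Rule 2 (nasal place assimilation): /m/ precedes the alveolar consonant /r/, so it assimilates in place to [n]. /xookaakomrupibai/ → xookaakonrupibai.
Rule 3 (intervocalic voicing): /k/ is a voiceless stop between vowels /o/ and /a/, so it voices to [g]. /k/ is a voiceless stop between vowels /a/ and /o/, so it voices to [g]. /p/ is a voiceless stop between vowels /u/ and /i/, so it voices to [b]. /xookaakonrupibai/ → xoogaagonrubibai.
Rule 4 (intervocalic spirantization): /b/ is a stop between vowels /u/ and /i/, so it spirantizes to the fricative [v]. /b/ is a stop between vowels /i/ and /a/, so it spirantizes to the fricative [v]. /xoogaagonrubibai/ → xoogaagonruvivai.

xoogaagonruvivai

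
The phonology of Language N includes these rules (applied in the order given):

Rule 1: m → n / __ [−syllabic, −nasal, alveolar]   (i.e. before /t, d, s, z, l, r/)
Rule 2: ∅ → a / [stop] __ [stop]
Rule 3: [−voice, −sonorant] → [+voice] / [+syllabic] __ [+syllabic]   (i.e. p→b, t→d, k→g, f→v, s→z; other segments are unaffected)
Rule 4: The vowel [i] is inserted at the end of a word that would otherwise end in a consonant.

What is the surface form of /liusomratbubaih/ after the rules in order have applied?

Rule 1 (nasal place assimilation): /m/ precedes the alveolar consonant /r/, so it assimilates in place to [n]. /liusomratbubaih/ → liusonratbubaih.
Rule 2 (stop-cluster a-epenthesis): /t/ and /b/ form a stop–stop cluster, so [a] is inserted between them. /liusonratbubaih/ → liusonratabubaih.
Rule 3 (intervocalic voicing): /s/ is a voiceless obstruent between vowels /u/ and /o/, so it voices to [z]. /t/ is a voiceless obstruent between vowels /a/ and /a/, so it voices to [d]. /liusonratabubaih/ → liuzonradabubaih.
Rule 4 (final i-epenthesis): the form ends in the consonant /h/, so [i] is inserted word-finally. /liuzonradabubaih/ → liuzonradabubaihi.

liuzonradabubaihi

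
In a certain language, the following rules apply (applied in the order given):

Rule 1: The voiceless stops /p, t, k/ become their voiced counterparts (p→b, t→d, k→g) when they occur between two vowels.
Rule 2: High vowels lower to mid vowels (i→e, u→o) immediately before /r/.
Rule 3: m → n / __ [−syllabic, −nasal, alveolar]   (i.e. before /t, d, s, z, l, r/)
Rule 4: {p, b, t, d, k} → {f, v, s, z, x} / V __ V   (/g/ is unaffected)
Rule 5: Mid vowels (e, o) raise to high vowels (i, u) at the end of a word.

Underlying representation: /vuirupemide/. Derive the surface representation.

Rule 1 (intervocalic voicing): /p/ is a voiceless stop between vowels /u/ and /e/, so it voices to [b]. /vuirupemide/ → vuirubemide.
Rule 2 (pre-rhotic lowering): /i/ is a high vowel immediately before /r/, so it lowers to [e]. /vuirubemide/ → vuerubemide.
Rule 3 (nasal place assimilation): no segment meets the environment; /vuerubemide/ is unchanged.
Rule 4 (intervocalic spirantization): /b/ is a stop between vowels /u/ and /e/, so it spirantizes to the fricative [v]. /d/ is a stop between vowels /i/ and /e/, so it spirantizes to the fricative [z]. /vuerubemide/ → vueruvemize.
Rule 5 (final vowel raising): /e/ is a mid vowel in word-final position, so it raises to [i]. /vueruvemize/ → vueruvemizi.

vueruvemizi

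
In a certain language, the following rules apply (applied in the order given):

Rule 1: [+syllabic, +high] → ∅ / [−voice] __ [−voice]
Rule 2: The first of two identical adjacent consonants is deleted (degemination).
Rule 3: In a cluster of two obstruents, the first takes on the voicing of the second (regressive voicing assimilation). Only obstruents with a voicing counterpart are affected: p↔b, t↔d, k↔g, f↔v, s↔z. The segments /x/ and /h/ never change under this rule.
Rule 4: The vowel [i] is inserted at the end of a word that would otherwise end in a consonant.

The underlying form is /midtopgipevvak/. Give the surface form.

mittobgipevaki

Rule 1 (high vowel syncope): no segment meets the environment; /midtopgipevvak/ is unchanged.
Rule 2 (degemination): /vv/ is a geminate; the first /v/ deletes. /midtopgipevvak/ → midtopgipevak.
Rule 3 (regressive voicing assimilation): /d/ precedes the voiceless obstruent /t/, so it devoices to [t] by assimilation. /p/ precedes the voiced obstruent /g/, so it voices to [b] by assimilation. /midtopgipevak/ → mittobgipevak.
Rule 4 (final i-epenthesis): the form ends in the consonant /k/, so [i] is inserted word-finally. /mittobgipevak/ → mittobgipevaki.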